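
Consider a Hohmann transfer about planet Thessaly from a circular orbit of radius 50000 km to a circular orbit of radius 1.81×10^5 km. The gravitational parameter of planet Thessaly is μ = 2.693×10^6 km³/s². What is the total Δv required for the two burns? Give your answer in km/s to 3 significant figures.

The Hohmann ellipse has a_t = (r₁ + r₂)/2 = 1.155×10^5 km.
At r₁ the circular-orbit speed is v₁ = √(μ/r₁) = 7.33894 km/s.
Transfer-orbit speed at r₁ (vis-viva equation): v_p = √[μ(2/r₁ − 1/a_t)] = 9.18716 km/s.
First burn Δv₁ = |v_p − v₁| = 1.8482 km/s.
At r₂, v₂ = √(μ/r₂) = 3.8573 km/s.
Transfer-orbit speed at r₂: v_a = √[μ(2/r₂ − 1/a_t)] = 2.5379 km/s.
Second burn Δv₂ = |v₂ − v_a| = 1.3194 km/s.
Δv = Δv₁ + Δv₂ = 1.8482 + 1.3194 = 3.168 km/s.

Δv = 3.17 km/s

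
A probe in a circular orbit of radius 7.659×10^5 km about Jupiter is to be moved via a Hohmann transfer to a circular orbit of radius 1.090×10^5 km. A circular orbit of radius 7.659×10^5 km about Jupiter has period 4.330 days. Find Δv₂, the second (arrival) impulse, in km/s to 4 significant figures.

From Kepler's third law T² = 4π²r³/μ at r = 7.659×10^5 km, T = 4.330 days = 4.330 × 86400 s = 3.74112×10^5 s: μ = 4π²r³/T² = 1.26728×10^8 km³/s².
Transfer-ellipse semi-major axis a_t = (r₁ + r₂)/2 = (7.659×10^5 + 1.090×10^5)/2 = 4.3745×10^5 km.
Circular speed at r = 1.090×10^5 km: v_c = √(μ/r) = 34.10 km/s.
Vis-viva on the transfer ellipse at r = 1.090×10^5 km gives v_t = √[μ(2/r − 1/a_t)] = 45.12 km/s.
Δv₂ = |v_t − v_c| = |45.12 − 34.10| = 11.02 km/s.

Δv₂ = 11.02 km/s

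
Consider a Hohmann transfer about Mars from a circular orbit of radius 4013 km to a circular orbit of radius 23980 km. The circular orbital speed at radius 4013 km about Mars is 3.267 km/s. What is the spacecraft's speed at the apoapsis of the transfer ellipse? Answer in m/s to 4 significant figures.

v = 715.6 m/s

From the circular-orbit relation v² = μ/r at r = 4013 km: μ = v²r = (3.267)² × 4013 = 42831.9 km³/s².
Semi-major axis of the transfer orbit: a_t = (4013 + 23980)/2 = 13996.5 km.
At apoapsis, r = 23980 km.
Vis-viva: v = √[μ(2/r − 1/a_t)] = √[42831.9 × (2/23980 − 1/13996.5)] = 0.7156 km/s.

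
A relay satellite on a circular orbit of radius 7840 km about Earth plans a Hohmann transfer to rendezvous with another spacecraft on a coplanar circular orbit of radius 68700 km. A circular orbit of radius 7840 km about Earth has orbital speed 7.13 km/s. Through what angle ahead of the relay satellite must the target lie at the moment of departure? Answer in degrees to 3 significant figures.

φ = 105°

From the circular-orbit relation v² = μ/r at r = 7840 km: μ = v²r = (7.13)² × 7840 = 3.98561×10^5 km³/s².
Semi-major axis of the transfer orbit: a_t = (7840 + 68700)/2 = 38270 km.
The half-period of the transfer ellipse is t = π√(a_t³/μ) = 37255 s.
Target angular speed ω₂ = √(μ/r₂³) = 3.5060×10^-5 rad/s.
Angle swept by the target during transfer: ω₂·t = 1.3062 rad = 74.84°.
The relay satellite traverses 180° on the transfer ellipse, so the target must lead by 180° − 74.84° = 105°.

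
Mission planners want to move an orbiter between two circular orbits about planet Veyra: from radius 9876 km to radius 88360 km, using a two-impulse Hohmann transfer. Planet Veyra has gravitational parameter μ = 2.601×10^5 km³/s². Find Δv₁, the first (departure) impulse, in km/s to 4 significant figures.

Δv₁ = 1.751 km/s

The Hohmann ellipse has a_t = (r₁ + r₂)/2 = 49118 km.
On the circular orbit at r = 9876 km, v_c = √(μ/r) = 5.132 km/s.
Transfer-orbit speed at the same r (vis-viva, a = a_t): v_t = √[μ(2/r − 1/a_t)] = 6.883 km/s.
Δv₁ = |v_t − v_c| = |6.883 − 5.132| = 1.751 km/s.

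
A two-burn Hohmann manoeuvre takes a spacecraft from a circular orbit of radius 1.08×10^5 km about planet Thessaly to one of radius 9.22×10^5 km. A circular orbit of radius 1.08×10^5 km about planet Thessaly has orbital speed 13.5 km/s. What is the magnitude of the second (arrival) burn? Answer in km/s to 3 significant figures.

Δv₂ = 2.50 km/s

From the circular-orbit relation v² = μ/r at r = 1.08×10^5 km: μ = v²r = (13.5)² × 1.08×10^5 = 1.96830×10^7 km³/s².
Transfer-ellipse semi-major axis a_t = (r₁ + r₂)/2 = (1.080×10^5 + 9.220×10^5)/2 = 5.150×10^5 km.
On the circular orbit at r = 9.220×10^5 km, v_c = √(μ/r) = 4.62041 km/s.
Transfer-orbit speed at the same r (vis-viva, a = a_t): v_t = √[μ(2/r − 1/a_t)] = 2.11587 km/s.
Δv₂ = |v_t − v_c| = |2.11587 − 4.62041| = 2.505 km/s.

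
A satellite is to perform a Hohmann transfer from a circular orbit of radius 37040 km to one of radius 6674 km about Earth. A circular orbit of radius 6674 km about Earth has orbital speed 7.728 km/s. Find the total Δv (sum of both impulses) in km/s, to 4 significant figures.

Δv = 3.800 km/s

From the circular-orbit relation v² = μ/r at r = 6674 km: μ = v²r = (7.728)² × 6674 = 3.98585×10^5 km³/s².
The Hohmann ellipse has a_t = (r₁ + r₂)/2 = 21857 km.
Circular speed at r₁: v₁ = √(μ/r₁) = √(3.98585×10^5/37040) = 3.2804 km/s.
Transfer-orbit speed at r₁ (v² = μ(2/r − 1/a)): v_a = √[μ(2/r₁ − 1/a_t)] = 1.8127 km/s.
First burn Δv₁ = |v_a − v₁| = 1.468 km/s.
Circular speed at r₂: v₂ = √(μ/r₂) = 7.728 km/s.
Transfer-orbit speed at r₂: v_p = √[μ(2/r₂ − 1/a_t)] = 10.06 km/s.
Second burn Δv₂ = |v₂ − v_p| = 2.332 km/s.
Δv = Δv₁ + Δv₂ = 1.468 + 2.332 = 3.800 km/s.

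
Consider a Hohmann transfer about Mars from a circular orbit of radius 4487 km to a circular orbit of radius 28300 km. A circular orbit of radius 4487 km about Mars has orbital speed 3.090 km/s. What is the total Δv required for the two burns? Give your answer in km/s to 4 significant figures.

From the circular-orbit relation v² = μ/r at r = 4487 km: μ = v²r = (3.090)² × 4487 = 42842.3 km³/s².
Semi-major axis of the transfer orbit: a_t = (4487 + 28300)/2 = 16393.5 km.
Circular speed at r₁: v₁ = √(μ/r₁) = √(42842.3/4487) = 3.0900 km/s.
On the transfer ellipse at r₁, vis-viva gives v_p = √[μ(2/r₁ − 1/a_t)] = 4.0599 km/s.
First burn Δv₁ = |v_p − v₁| = 0.9699 km/s.
Circular speed at r₂: v₂ = √(μ/r₂) = 1.2304 km/s.
Transfer-orbit speed at r₂: v_a = √[μ(2/r₂ − 1/a_t)] = 0.64370 km/s.
Second burn Δv₂ = |v₂ − v_a| = 0.5867 km/s.
Total Δv = Δv₁ + Δv₂ = 1.557 km/s.

Δv = 1.557 km/s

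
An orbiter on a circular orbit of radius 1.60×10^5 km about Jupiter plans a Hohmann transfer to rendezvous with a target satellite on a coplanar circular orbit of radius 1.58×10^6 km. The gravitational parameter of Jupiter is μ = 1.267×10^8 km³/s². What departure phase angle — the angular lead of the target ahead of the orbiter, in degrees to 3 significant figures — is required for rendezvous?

Transfer-ellipse semi-major axis a_t = (r₁ + r₂)/2 = (1.600×10^5 + 1.580×10^6)/2 = 8.700×10^5 km.
The half-period of the transfer ellipse is t = π√(a_t³/μ) = 2.26486×10^5 s.
The target's mean motion on its circular orbit is ω₂ = √(μ/r₂³) = 5.66765×10^-6 rad/s.
Angle swept by the target during transfer: ω₂·t = 1.28364 rad = 73.55°.
The orbiter traverses 180° on the transfer ellipse, so the target must lead by 180° − 73.55° = 106°.

φ = 106°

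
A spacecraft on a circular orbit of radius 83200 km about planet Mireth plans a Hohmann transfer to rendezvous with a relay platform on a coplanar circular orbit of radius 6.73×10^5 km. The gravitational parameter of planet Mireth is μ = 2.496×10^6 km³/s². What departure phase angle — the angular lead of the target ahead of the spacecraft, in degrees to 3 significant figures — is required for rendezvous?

φ = 104°

The Hohmann ellipse has a_t = (r₁ + r₂)/2 = 3.781×10^5 km.
The half-period of the transfer ellipse is t = π√(a_t³/μ) = 4.623×10^5 s.
Target angular speed ω₂ = √(μ/r₂³) = 2.862×10^-6 rad/s.
Angle swept by the target during transfer: ω₂·t = 1.323 rad = 75.80°.
The spacecraft traverses 180° on the transfer ellipse, so the target must lead by 180° − 75.80° = 104°.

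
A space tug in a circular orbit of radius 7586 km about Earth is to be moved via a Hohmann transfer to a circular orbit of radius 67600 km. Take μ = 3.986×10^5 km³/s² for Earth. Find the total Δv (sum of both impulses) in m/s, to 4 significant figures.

The Hohmann ellipse has a_t = (r₁ + r₂)/2 = 37593 km.
Circular speed at r₁: v₁ = √(μ/r₁) = √(3.986×10^5/7586) = 7.2487 km/s.
Transfer-orbit speed at r₁ (v² = μ(2/r − 1/a)): v_p = √[μ(2/r₁ − 1/a_t)] = 9.7204 km/s.
First burn Δv₁ = |v_p − v₁| = 2.472 km/s.
Circular speed at r₂: v₂ = √(μ/r₂) = 2.428 km/s.
Transfer-orbit speed at r₂: v_a = √[μ(2/r₂ − 1/a_t)] = 1.091 km/s.
Second burn Δv₂ = |v₂ − v_a| = 1.337 km/s.
Δv = Δv₁ + Δv₂ = 2.472 + 1.337 = 3.809 km/s.

Δv = 3809 m/s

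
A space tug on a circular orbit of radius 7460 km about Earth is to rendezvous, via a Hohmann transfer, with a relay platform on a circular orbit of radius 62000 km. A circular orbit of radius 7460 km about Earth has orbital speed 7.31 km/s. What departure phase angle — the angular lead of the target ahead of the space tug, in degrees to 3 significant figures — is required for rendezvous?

φ = 105°

From the circular-orbit relation v² = μ/r at r = 7460 km: μ = v²r = (7.31)² × 7460 = 3.98633×10^5 km³/s².
Semi-major axis of the transfer orbit: a_t = (7460 + 62000)/2 = 34730 km.
Transfer time t = π√(a_t³/μ) = 32200 s.
The target's mean motion on its circular orbit is ω₂ = √(μ/r₂³) = 4.090×10^-5 rad/s.
Angle swept by the target during transfer: ω₂·t = 1.317 rad = 75.46°.
The space tug traverses 180° on the transfer ellipse, so the target must lead by 180° − 75.46° = 105°.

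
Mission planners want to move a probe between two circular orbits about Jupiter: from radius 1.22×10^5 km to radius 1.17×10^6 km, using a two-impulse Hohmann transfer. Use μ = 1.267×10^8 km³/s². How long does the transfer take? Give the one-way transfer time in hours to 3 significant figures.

t = 40.3 hours

Transfer-ellipse semi-major axis a_t = (r₁ + r₂)/2 = (1.220×10^5 + 1.170×10^6)/2 = 6.460×10^5 km.
Transfer time t = π√(a_t³/μ) = π√((6.460×10^5)³ / 1.267×10^8) = 1.4491×10^5 s.
Converting: 1.4491×10^5 s ÷ 3600 s/hour = 40.3 hours.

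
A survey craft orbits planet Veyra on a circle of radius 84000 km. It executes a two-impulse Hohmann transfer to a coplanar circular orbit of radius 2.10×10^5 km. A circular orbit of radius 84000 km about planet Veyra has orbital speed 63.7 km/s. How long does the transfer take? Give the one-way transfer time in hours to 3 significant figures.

t = 2.66 hours

From the circular-orbit relation v² = μ/r at r = 84000 km: μ = v²r = (63.7)² × 84000 = 3.40846×10^8 km³/s².
The Hohmann ellipse has a_t = (r₁ + r₂)/2 = 1.470×10^5 km.
Half the transfer-orbit period gives t = π√(a_t³/μ) = 9591 s.
Converting: 9591 s ÷ 3600 s/hour = 2.66 hours.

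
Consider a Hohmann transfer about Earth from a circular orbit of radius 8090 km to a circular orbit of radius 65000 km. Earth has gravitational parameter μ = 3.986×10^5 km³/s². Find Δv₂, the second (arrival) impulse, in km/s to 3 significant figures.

Transfer-ellipse semi-major axis a_t = (r₁ + r₂)/2 = (8090 + 65000)/2 = 36545 km.
On the circular orbit at r = 65000 km, v_c = √(μ/r) = 2.476 km/s.
Transfer-orbit speed at the same r (vis-viva, a = a_t): v_t = √[μ(2/r − 1/a_t)] = 1.165 km/s.
Δv₂ = |v_t − v_c| = |1.165 − 2.476| = 1.311 km/s.

Δv₂ = 1.31 km/s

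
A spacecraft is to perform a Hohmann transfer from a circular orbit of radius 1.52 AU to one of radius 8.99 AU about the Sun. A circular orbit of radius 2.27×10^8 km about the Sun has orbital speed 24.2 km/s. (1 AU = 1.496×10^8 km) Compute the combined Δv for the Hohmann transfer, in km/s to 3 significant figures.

From the circular-orbit relation v² = μ/r at r = 2.27×10^8 km: μ = v²r = (24.2)² × 2.27×10^8 = 1.32940×10^11 km³/s².
In km: r₁ = 1.52 × 1.496×10^8 = 2.27392×10^8 km; r₂ = 8.99 × 1.496×10^8 = 1.344904×10^9 km.
Semi-major axis of the transfer orbit: a_t = (2.27392×10^8 + 1.344904×10^9)/2 = 7.86148×10^8 km.
Circular speed at r₁: v₁ = √(μ/r₁) = √(1.32940×10^11/2.27392×10^8) = 24.179 km/s.
Transfer-orbit speed at r₁ (vis-viva): v_p = √[μ(2/r₁ − 1/a_t)] = 31.625 km/s.
First burn Δv₁ = |v_p − v₁| = 7.446 km/s.
At r₂, v₂ = √(μ/r₂) = 9.942 km/s.
Transfer-orbit speed at r₂: v_a = √[μ(2/r₂ − 1/a_t)] = 5.347 km/s.
Second burn Δv₂ = |v₂ − v_a| = 4.595 km/s.
Total Δv = Δv₁ + Δv₂ = 12.04 km/s.

Δv = 12.0 km/s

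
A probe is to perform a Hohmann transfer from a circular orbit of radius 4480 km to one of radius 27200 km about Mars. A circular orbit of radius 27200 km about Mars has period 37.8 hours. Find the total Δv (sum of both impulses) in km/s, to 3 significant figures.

Δv = 1.55 km/s

From Kepler's third law T² = 4π²r³/μ at r = 27200 km, T = 37.8 hours = 37.8 × 3600 s = 1.3608×10^5 s: μ = 4π²r³/T² = 42902.0 km³/s².
Transfer-ellipse semi-major axis a_t = (r₁ + r₂)/2 = (4480 + 27200)/2 = 15840 km.
Circular speed at r₁: v₁ = √(μ/r₁) = √(42902.0/4480) = 3.09457 km/s.
On the transfer ellipse at r₁, v² = μ(2/r − 1/a) gives v_p = √[μ(2/r₁ − 1/a_t)] = 4.05515 km/s.
First burn Δv₁ = |v_p − v₁| = 0.9606 km/s.
Circular speed at r₂: v₂ = √(μ/r₂) = 1.2559 km/s.
Transfer-orbit speed at r₂: v_a = √[μ(2/r₂ − 1/a_t)] = 0.66791 km/s.
Second burn Δv₂ = |v₂ − v_a| = 0.5880 km/s.
Δv = Δv₁ + Δv₂ = 0.9606 + 0.5880 = 1.549 km/s.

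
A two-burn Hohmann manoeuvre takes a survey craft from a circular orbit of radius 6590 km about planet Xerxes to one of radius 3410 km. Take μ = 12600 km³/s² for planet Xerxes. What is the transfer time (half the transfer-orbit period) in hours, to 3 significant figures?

t = 2.75 hours

The Hohmann ellipse has a_t = (r₁ + r₂)/2 = 5000 km.
Half the transfer-orbit period gives t = π√(a_t³/μ) = 9895 s.
Converting: 9895 s ÷ 3600 s/hour = 2.75 hours.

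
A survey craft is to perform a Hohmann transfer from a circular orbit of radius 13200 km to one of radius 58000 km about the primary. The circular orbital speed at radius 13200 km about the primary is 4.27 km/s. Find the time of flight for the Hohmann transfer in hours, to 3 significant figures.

t = 11.9 hours

From the circular-orbit relation v² = μ/r at r = 13200 km: μ = v²r = (4.27)² × 13200 = 2.40674×10^5 km³/s².
The Hohmann ellipse has a_t = (r₁ + r₂)/2 = 35600 km.
Half the transfer-orbit period gives t = π√(a_t³/μ) = 43010 s.
Converting: 43010 s ÷ 3600 s/hour = 11.9 hours.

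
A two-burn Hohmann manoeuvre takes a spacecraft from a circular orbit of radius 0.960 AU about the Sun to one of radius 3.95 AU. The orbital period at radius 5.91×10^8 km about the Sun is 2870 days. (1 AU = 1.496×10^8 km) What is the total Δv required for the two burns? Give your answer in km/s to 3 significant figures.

Δv = 13.8 km/s

From Kepler's third law T² = 4π²r³/μ at r = 5.91×10^8 km, T = 2870 days = 2870 × 86400 s = 2.47968×10^8 s: μ = 4π²r³/T² = 1.32535×10^11 km³/s².
In km: r₁ = 0.960 × 1.496×10^8 = 1.43616×10^8 km; r₂ = 3.95 × 1.496×10^8 = 5.9092×10^8 km.
The Hohmann ellipse has a_t = (r₁ + r₂)/2 = 3.67268×10^8 km.
Circular speed at r₁: v₁ = √(μ/r₁) = √(1.32535×10^11/1.43616×10^8) = 30.378 km/s.
Transfer-orbit speed at r₁ (vis-viva): v_p = √[μ(2/r₁ − 1/a_t)] = 38.533 km/s.
First burn Δv₁ = |v_p − v₁| = 8.155 km/s.
At r₂, v₂ = √(μ/r₂) = 14.976 km/s.
Transfer-orbit speed at r₂: v_a = √[μ(2/r₂ − 1/a_t)] = 9.3651 km/s.
Second burn Δv₂ = |v₂ − v_a| = 5.611 km/s.
Total Δv = Δv₁ + Δv₂ = 13.77 km/s.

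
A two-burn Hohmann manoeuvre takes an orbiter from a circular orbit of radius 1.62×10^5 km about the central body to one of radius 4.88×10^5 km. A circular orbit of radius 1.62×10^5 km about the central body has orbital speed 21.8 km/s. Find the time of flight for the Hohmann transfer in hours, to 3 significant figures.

From the circular-orbit relation v² = μ/r at r = 1.62×10^5 km: μ = v²r = (21.8)² × 1.62×10^5 = 7.69889×10^7 km³/s².
Semi-major axis of the transfer orbit: a_t = (1.620×10^5 + 4.880×10^5)/2 = 3.250×10^5 km.
Transfer time t = π√(a_t³/μ) = π√((3.250×10^5)³ / 7.69889×10^7) = 66340 s.
Converting: 66340 s ÷ 3600 s/hour = 18.4 hours.

t = 18.4 hours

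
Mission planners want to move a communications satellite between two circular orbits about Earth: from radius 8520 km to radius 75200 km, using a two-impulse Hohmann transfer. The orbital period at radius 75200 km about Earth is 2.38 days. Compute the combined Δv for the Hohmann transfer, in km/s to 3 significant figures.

Δv = 3.58 km/s

From Kepler's third law T² = 4π²r³/μ at r = 75200 km, T = 2.38 days = 2.38 × 86400 s = 2.05632×10^5 s: μ = 4π²r³/T² = 3.97038×10^5 km³/s².
The Hohmann ellipse has a_t = (r₁ + r₂)/2 = 41860 km.
At r₁ the circular-orbit speed is v₁ = √(μ/r₁) = 6.8265 km/s.
On the transfer ellipse at r₁, vis-viva gives v_p = √[μ(2/r₁ − 1/a_t)] = 9.1497 km/s.
First burn Δv₁ = |v_p − v₁| = 2.323 km/s.
Circular speed at r₂: v₂ = √(μ/r₂) = 2.298 km/s.
Transfer-orbit speed at r₂: v_a = √[μ(2/r₂ − 1/a_t)] = 1.037 km/s.
Second burn Δv₂ = |v₂ − v_a| = 1.261 km/s.
Total Δv = Δv₁ + Δv₂ = 3.584 km/s.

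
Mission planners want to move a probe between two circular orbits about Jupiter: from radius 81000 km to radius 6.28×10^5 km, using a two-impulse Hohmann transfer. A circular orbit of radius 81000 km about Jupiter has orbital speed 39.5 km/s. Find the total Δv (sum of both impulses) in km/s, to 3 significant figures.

From the circular-orbit relation v² = μ/r at r = 81000 km: μ = v²r = (39.5)² × 81000 = 1.26380×10^8 km³/s².
Transfer-ellipse semi-major axis a_t = (r₁ + r₂)/2 = (81000 + 6.280×10^5)/2 = 3.545×10^5 km.
Circular speed at r₁: v₁ = √(μ/r₁) = √(1.26380×10^8/81000) = 39.500 km/s.
Transfer-orbit speed at r₁ (vis-viva): v_p = √[μ(2/r₁ − 1/a_t)] = 52.574 km/s.
First burn Δv₁ = |v_p − v₁| = 13.074 km/s.
Circular speed at r₂: v₂ = √(μ/r₂) = 14.186 km/s.
Transfer-orbit speed at r₂: v_a = √[μ(2/r₂ − 1/a_t)] = 6.7810 km/s.
Second burn Δv₂ = |v₂ − v_a| = 7.4050 km/s.
Δv = Δv₁ + Δv₂ = 13.074 + 7.4050 = 20.48 km/s.

Δv = 20.5 km/s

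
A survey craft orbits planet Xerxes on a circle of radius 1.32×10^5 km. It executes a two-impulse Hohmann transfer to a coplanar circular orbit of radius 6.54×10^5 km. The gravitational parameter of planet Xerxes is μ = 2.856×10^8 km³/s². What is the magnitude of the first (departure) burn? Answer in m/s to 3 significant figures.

Semi-major axis of the transfer orbit: a_t = (1.320×10^5 + 6.540×10^5)/2 = 3.930×10^5 km.
On the circular orbit at r = 1.320×10^5 km, v_c = √(μ/r) = 46.51 km/s.
Transfer-orbit speed at the same r (vis-viva, a = a_t): v_t = √[μ(2/r − 1/a_t)] = 60.00 km/s.
Δv₁ = |v_t − v_c| = |60.00 − 46.51| = 13.49 km/s.

Δv₁ = 13500 m/s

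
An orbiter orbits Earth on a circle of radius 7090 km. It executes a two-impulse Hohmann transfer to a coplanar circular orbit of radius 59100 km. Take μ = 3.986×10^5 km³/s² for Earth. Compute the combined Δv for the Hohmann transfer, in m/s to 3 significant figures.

Δv = 3920 m/s

The Hohmann ellipse has a_t = (r₁ + r₂)/2 = 33095 km.
Circular speed at r₁: v₁ = √(μ/r₁) = √(3.986×10^5/7090) = 7.498 km/s.
Transfer-orbit speed at r₁ (vis-viva): v_p = √[μ(2/r₁ − 1/a_t)] = 10.02 km/s.
First burn Δv₁ = |v_p − v₁| = 2.522 km/s.
At r₂, v₂ = √(μ/r₂) = 2.597 km/s.
Transfer-orbit speed at r₂: v_a = √[μ(2/r₂ − 1/a_t)] = 1.202 km/s.
Second burn Δv₂ = |v₂ − v_a| = 1.395 km/s.
Total Δv = Δv₁ + Δv₂ = 3.917 km/s.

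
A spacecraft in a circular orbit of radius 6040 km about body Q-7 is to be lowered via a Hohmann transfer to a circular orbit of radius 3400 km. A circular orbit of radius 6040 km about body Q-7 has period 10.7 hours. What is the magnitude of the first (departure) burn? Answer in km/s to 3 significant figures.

Δv₁ = 0.149 km/s

From Kepler's third law T² = 4π²r³/μ at r = 6040 km, T = 10.7 hours = 10.7 × 3600 s = 38520 s: μ = 4π²r³/T² = 5862.70 km³/s².
Semi-major axis of the transfer orbit: a_t = (6040 + 3400)/2 = 4720 km.
On the circular orbit at r = 6040 km, v_c = √(μ/r) = 0.9852 km/s.
Vis-viva on the transfer ellipse at r = 6040 km gives v_t = √[μ(2/r − 1/a_t)] = 0.8362 km/s.
Δv₁ = |v_t − v_c| = |0.8362 − 0.9852| = 0.1490 km/s.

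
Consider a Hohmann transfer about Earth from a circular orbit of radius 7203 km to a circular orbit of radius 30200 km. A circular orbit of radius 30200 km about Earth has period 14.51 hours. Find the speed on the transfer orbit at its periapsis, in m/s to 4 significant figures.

v = 9452 m/s

From Kepler's third law T² = 4π²r³/μ at r = 30200 km, T = 14.51 hours = 14.51 × 3600 s = 52236 s: μ = 4π²r³/T² = 3.98511×10^5 km³/s².
Transfer-ellipse semi-major axis a_t = (r₁ + r₂)/2 = (7203 + 30200)/2 = 18701.5 km.
At periapsis, r = 7203 km.
From the vis-viva equation, v = √[μ(2/r − 1/a_t)] = 9.452 km/s.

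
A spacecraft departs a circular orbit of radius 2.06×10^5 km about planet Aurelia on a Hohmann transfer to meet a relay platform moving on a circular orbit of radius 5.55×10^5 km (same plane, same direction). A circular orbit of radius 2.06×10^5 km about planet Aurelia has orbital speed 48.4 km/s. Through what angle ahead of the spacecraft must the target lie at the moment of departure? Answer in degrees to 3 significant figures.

φ = 77.8°

From the circular-orbit relation v² = μ/r at r = 2.06×10^5 km: μ = v²r = (48.4)² × 2.06×10^5 = 4.82567×10^8 km³/s².
The Hohmann ellipse has a_t = (r₁ + r₂)/2 = 3.805×10^5 km.
Transfer time t = π√(a_t³/μ) = 33566 s.
The target's mean motion on its circular orbit is ω₂ = √(μ/r₂³) = 5.3130×10^-5 rad/s.
Angle swept by the target during transfer: ω₂·t = 1.783 rad = 102.2°.
Arrival is 180° from departure on the ellipse, so φ = 180° − 102.2° = 77.8°.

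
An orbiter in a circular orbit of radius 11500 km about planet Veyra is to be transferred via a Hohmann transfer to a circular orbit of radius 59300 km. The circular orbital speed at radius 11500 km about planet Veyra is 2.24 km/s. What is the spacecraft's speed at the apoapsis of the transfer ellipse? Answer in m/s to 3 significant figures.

v = 562 m/s

From the circular-orbit relation v² = μ/r at r = 11500 km: μ = v²r = (2.24)² × 11500 = 57702.4 km³/s².
Semi-major axis of the transfer orbit: a_t = (11500 + 59300)/2 = 35400 km.
At apoapsis, r = 59300 km.
Vis-viva: v = √[μ(2/r − 1/a_t)] = √[57702.4 × (2/59300 − 1/35400)] = 0.5622 km/s.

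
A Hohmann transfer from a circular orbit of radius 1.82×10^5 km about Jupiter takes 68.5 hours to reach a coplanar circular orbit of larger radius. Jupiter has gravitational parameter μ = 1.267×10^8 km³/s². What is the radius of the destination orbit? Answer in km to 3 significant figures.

r₂ = 1.66×10^6 km

Transfer time t = 68.5 hours = 2.466×10^5 s, and t = π√(a_t³/μ).
So a_t = (μ t²/π²)^(1/3) = (1.267×10^8 × (2.466×10^5)² / π²)^(1/3) = 9.2078×10^5 km.
Since a_t = (r₁ + r₂)/2, r₂ = 2a_t − r₁ = 2×9.2078×10^5 − 1.820×10^5 = 1.65956×10^6 km.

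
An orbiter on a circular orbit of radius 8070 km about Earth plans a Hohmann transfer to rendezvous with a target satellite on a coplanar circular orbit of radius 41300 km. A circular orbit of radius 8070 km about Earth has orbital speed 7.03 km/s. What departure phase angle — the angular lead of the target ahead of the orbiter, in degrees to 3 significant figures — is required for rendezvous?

φ = 96.8°

From the circular-orbit relation v² = μ/r at r = 8070 km: μ = v²r = (7.03)² × 8070 = 3.98827×10^5 km³/s².
The Hohmann ellipse has a_t = (r₁ + r₂)/2 = 24685 km.
Transfer time t = π√(a_t³/μ) = 19293 s.
Target angular speed ω₂ = √(μ/r₂³) = 7.5243×10^-5 rad/s.
Angle swept by the target during transfer: ω₂·t = 1.4517 rad = 83.18°.
The orbiter traverses 180° on the transfer ellipse, so the target must lead by 180° − 83.18° = 96.8°.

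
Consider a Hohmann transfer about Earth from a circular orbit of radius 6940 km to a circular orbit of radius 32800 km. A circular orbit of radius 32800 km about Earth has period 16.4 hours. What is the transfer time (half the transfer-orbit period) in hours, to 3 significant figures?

t = 3.87 hours

From Kepler's third law T² = 4π²r³/μ at r = 32800 km, T = 16.4 hours = 16.4 × 3600 s = 59040 s: μ = 4π²r³/T² = 3.99658×10^5 km³/s².
Semi-major axis of the transfer orbit: a_t = (6940 + 32800)/2 = 19870 km.
Half the transfer-orbit period gives t = π√(a_t³/μ) = 13920 s.
Converting: 13920 s ÷ 3600 s/hour = 3.87 hours.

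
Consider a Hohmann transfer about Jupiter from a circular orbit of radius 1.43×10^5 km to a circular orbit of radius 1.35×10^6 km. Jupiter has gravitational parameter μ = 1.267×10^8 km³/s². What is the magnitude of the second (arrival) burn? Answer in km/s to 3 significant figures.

Δv₂ = 5.45 km/s

Semi-major axis of the transfer orbit: a_t = (1.430×10^5 + 1.350×10^6)/2 = 7.465×10^5 km.
On the circular orbit at r = 1.350×10^6 km, v_c = √(μ/r) = 9.688 km/s.
Vis-viva on the transfer ellipse at r = 1.350×10^6 km gives v_t = √[μ(2/r − 1/a_t)] = 4.240 km/s.
Δv₂ = |v_t − v_c| = |4.240 − 9.688| = 5.448 km/s.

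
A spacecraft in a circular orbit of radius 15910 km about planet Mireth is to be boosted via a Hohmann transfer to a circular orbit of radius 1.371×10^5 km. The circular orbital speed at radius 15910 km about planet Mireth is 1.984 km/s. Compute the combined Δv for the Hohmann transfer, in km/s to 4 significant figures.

Δv = 1.040 km/s

From the circular-orbit relation v² = μ/r at r = 15910 km: μ = v²r = (1.984)² × 15910 = 62625.8 km³/s².
The Hohmann ellipse has a_t = (r₁ + r₂)/2 = 76505 km.
Circular speed at r₁: v₁ = √(μ/r₁) = √(62625.8/15910) = 1.9840 km/s.
Transfer-orbit speed at r₁ (v² = μ(2/r − 1/a)): v_p = √[μ(2/r₁ − 1/a_t)] = 2.6559 km/s.
First burn Δv₁ = |v_p − v₁| = 0.6719 km/s.
Circular speed at r₂: v₂ = √(μ/r₂) = 0.6759 km/s.
Transfer-orbit speed at r₂: v_a = √[μ(2/r₂ − 1/a_t)] = 0.3082 km/s.
Second burn Δv₂ = |v₂ − v_a| = 0.3677 km/s.
Total Δv = Δv₁ + Δv₂ = 1.040 km/s.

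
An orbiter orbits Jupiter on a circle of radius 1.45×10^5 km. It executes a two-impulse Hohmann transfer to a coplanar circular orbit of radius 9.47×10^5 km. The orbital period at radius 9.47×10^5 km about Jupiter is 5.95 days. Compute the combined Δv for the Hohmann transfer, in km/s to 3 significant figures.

Δv = 15.0 km/s

From Kepler's third law T² = 4π²r³/μ at r = 9.47×10^5 km, T = 5.95 days = 5.95 × 86400 s = 5.1408×10^5 s: μ = 4π²r³/T² = 1.26867×10^8 km³/s².
Semi-major axis of the transfer orbit: a_t = (1.450×10^5 + 9.470×10^5)/2 = 5.460×10^5 km.
At r₁ the circular-orbit speed is v₁ = √(μ/r₁) = 29.5795 km/s.
Transfer-orbit speed at r₁ (v² = μ(2/r − 1/a)): v_p = √[μ(2/r₁ − 1/a_t)] = 38.9555 km/s.
First burn Δv₁ = |v_p − v₁| = 9.376 km/s.
At r₂, v₂ = √(μ/r₂) = 11.5744 km/s.
Transfer-orbit speed at r₂: v_a = √[μ(2/r₂ − 1/a_t)] = 5.96468 km/s.
Second burn Δv₂ = |v₂ − v_a| = 5.610 km/s.
Total Δv = Δv₁ + Δv₂ = 14.99 km/s.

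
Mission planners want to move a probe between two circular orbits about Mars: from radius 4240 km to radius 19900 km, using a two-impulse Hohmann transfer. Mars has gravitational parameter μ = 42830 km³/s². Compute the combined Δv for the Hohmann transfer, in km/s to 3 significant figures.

Semi-major axis of the transfer orbit: a_t = (4240 + 19900)/2 = 12070 km.
At r₁ the circular-orbit speed is v₁ = √(μ/r₁) = 3.1783 km/s.
On the transfer ellipse at r₁, vis-viva gives v_p = √[μ(2/r₁ − 1/a_t)] = 4.0810 km/s.
First burn Δv₁ = |v_p − v₁| = 0.9027 km/s.
Circular speed at r₂: v₂ = √(μ/r₂) = 1.467 km/s.
Transfer-orbit speed at r₂: v_a = √[μ(2/r₂ − 1/a_t)] = 0.8695 km/s.
Second burn Δv₂ = |v₂ − v_a| = 0.5975 km/s.
Δv = Δv₁ + Δv₂ = 0.9027 + 0.5975 = 1.500 km/s.

Δv = 1.50 km/s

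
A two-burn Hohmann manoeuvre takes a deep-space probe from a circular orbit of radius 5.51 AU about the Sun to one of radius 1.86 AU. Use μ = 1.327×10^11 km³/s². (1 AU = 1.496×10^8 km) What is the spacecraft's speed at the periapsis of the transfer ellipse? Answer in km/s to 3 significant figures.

v = 26.7 km/s

In km: r₁ = 5.51 × 1.496×10^8 = 8.24296×10^8 km; r₂ = 1.86 × 1.496×10^8 = 2.78256×10^8 km.
The Hohmann ellipse has a_t = (r₁ + r₂)/2 = 5.51276×10^8 km.
At periapsis, r = 2.78256×10^8 km.
From the vis-viva equation, v = √[μ(2/r − 1/a_t)] = 26.70 km/s.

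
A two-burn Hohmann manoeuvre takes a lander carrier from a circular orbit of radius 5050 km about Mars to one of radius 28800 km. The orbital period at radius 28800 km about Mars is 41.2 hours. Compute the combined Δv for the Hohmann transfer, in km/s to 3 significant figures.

From Kepler's third law T² = 4π²r³/μ at r = 28800 km, T = 41.2 hours = 41.2 × 3600 s = 1.4832×10^5 s: μ = 4π²r³/T² = 42868.4 km³/s².
Transfer-ellipse semi-major axis a_t = (r₁ + r₂)/2 = (5050 + 28800)/2 = 16925 km.
At r₁ the circular-orbit speed is v₁ = √(μ/r₁) = 2.91355 km/s.
On the transfer ellipse at r₁, v² = μ(2/r − 1/a) gives v_p = √[μ(2/r₁ − 1/a_t)] = 3.80063 km/s.
First burn Δv₁ = |v_p − v₁| = 0.8871 km/s.
Circular speed at r₂: v₂ = √(μ/r₂) = 1.220 km/s.
Transfer-orbit speed at r₂: v_a = √[μ(2/r₂ − 1/a_t)] = 0.6664 km/s.
Second burn Δv₂ = |v₂ − v_a| = 0.5536 km/s.
Δv = Δv₁ + Δv₂ = 0.8871 + 0.5536 = 1.441 km/s.

Δv = 1.44 km/s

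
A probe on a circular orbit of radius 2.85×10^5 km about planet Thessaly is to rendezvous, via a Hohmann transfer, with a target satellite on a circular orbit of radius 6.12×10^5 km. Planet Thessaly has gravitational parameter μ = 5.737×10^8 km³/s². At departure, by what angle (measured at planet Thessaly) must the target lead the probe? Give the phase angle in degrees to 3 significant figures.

φ = 67.1°

The Hohmann ellipse has a_t = (r₁ + r₂)/2 = 4.485×10^5 km.
The half-period of the transfer ellipse is t = π√(a_t³/μ) = 39400 s.
Target angular speed ω₂ = √(μ/r₂³) = 5.003×10^-5 rad/s.
Angle swept by the target during transfer: ω₂·t = 1.971 rad = 112.9°.
The probe traverses 180° on the transfer ellipse, so the target must lead by 180° − 112.9° = 67.1°.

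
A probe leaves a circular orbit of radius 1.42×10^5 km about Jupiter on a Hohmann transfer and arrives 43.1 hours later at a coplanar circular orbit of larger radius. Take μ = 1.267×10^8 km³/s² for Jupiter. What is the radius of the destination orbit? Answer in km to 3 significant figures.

r₂ = 1.21×10^6 km

Transfer time t = 43.1 hours = 1.5516×10^5 s, and t = π√(a_t³/μ).
So a_t = (μ t²/π²)^(1/3) = (1.267×10^8 × (1.5516×10^5)² / π²)^(1/3) = 6.7610×10^5 km.
Since a_t = (r₁ + r₂)/2, r₂ = 2a_t − r₁ = 2×6.7610×10^5 − 1.420×10^5 = 1.2102×10^6 km.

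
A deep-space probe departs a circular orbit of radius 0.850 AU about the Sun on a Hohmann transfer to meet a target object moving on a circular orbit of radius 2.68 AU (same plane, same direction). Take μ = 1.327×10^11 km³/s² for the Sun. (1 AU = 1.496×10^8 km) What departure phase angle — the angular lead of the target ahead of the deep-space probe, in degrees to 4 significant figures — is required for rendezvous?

φ = 83.80°

In km: r₁ = 0.850 × 1.496×10^8 = 1.2716×10^8 km; r₂ = 2.68 × 1.496×10^8 = 4.00928×10^8 km.
The Hohmann ellipse has a_t = (r₁ + r₂)/2 = 2.64044×10^8 km.
Transfer time t = π√(a_t³/μ) = 3.700×10^7 s.
The target's mean motion on its circular orbit is ω₂ = √(μ/r₂³) = 4.538×10^-8 rad/s.
Angle swept by the target during transfer: ω₂·t = 1.679 rad = 96.20°.
Arrival is 180° from departure on the ellipse, so φ = 180° − 96.20° = 83.80°.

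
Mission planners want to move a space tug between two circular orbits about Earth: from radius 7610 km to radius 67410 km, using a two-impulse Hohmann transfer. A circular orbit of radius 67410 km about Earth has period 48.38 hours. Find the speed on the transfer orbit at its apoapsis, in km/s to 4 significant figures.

From Kepler's third law T² = 4π²r³/μ at r = 67410 km, T = 48.38 hours = 48.38 × 3600 s = 1.74168×10^5 s: μ = 4π²r³/T² = 3.98654×10^5 km³/s².
The Hohmann ellipse has a_t = (r₁ + r₂)/2 = 37510 km.
The apoapsis of the transfer ellipse is at r = 67410 km.
From the vis-viva equation, v = √[μ(2/r − 1/a_t)] = 1.095 km/s.

v = 1.095 km/s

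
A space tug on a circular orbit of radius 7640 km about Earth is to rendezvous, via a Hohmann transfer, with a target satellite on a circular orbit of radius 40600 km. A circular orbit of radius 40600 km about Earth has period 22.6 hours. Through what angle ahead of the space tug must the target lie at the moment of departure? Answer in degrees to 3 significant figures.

From Kepler's third law T² = 4π²r³/μ at r = 40600 km, T = 22.6 hours = 22.6 × 3600 s = 81360 s: μ = 4π²r³/T² = 3.99131×10^5 km³/s².
Transfer-ellipse semi-major axis a_t = (r₁ + r₂)/2 = (7640 + 40600)/2 = 24120 km.
Transfer time t = π√(a_t³/μ) = 18627.64 s.
The target's mean motion on its circular orbit is ω₂ = √(μ/r₂³) = 7.722696×10^-5 rad/s.
Angle swept by the target during transfer: ω₂·t = 1.43856 rad = 82.42°.
Arrival is 180° from departure on the ellipse, so φ = 180° − 82.42° = 97.6°.

φ = 97.6°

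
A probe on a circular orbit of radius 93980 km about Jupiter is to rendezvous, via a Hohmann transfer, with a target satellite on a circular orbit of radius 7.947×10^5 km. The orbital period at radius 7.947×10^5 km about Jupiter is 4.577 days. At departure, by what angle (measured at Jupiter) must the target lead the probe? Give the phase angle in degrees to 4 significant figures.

φ = 104.7°

From Kepler's third law T² = 4π²r³/μ at r = 7.947×10^5 km, T = 4.577 days = 4.577 × 86400 s = 3.954528×10^5 s: μ = 4π²r³/T² = 1.26701×10^8 km³/s².
Semi-major axis of the transfer orbit: a_t = (93980 + 7.947×10^5)/2 = 4.4434×10^5 km.
Transfer time t = π√(a_t³/μ) = 82667 s.
Target angular speed ω₂ = √(μ/r₂³) = 1.5889×10^-5 rad/s.
Angle swept by the target during transfer: ω₂·t = 1.3135 rad = 75.26°.
Arrival is 180° from departure on the ellipse, so φ = 180° − 75.26° = 104.7°.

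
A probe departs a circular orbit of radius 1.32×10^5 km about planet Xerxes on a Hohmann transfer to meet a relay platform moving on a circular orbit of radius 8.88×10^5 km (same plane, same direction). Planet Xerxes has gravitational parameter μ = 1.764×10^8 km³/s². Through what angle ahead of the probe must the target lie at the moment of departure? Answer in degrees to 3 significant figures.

Semi-major axis of the transfer orbit: a_t = (1.320×10^5 + 8.880×10^5)/2 = 5.100×10^5 km.
Transfer time t = π√(a_t³/μ) = 86150 s.
Target angular speed ω₂ = √(μ/r₂³) = 1.5872×10^-5 rad/s.
Angle swept by the target during transfer: ω₂·t = 1.36737 rad = 78.34°.
The probe traverses 180° on the transfer ellipse, so the target must lead by 180° − 78.34° = 102°.

φ = 102°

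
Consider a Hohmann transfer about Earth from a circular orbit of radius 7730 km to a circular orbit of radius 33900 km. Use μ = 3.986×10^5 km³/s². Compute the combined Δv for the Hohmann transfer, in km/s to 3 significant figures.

Δv = 3.32 km/s

Semi-major axis of the transfer orbit: a_t = (7730 + 33900)/2 = 20815 km.
Circular speed at r₁: v₁ = √(μ/r₁) = √(3.986×10^5/7730) = 7.1809 km/s.
On the transfer ellipse at r₁, vis-viva gives v_p = √[μ(2/r₁ − 1/a_t)] = 9.1641 km/s.
First burn Δv₁ = |v_p − v₁| = 1.9832 km/s.
Circular speed at r₂: v₂ = √(μ/r₂) = 3.4290 km/s.
Transfer-orbit speed at r₂: v_a = √[μ(2/r₂ − 1/a_t)] = 2.0896 km/s.
Second burn Δv₂ = |v₂ − v_a| = 1.3394 km/s.
Δv = Δv₁ + Δv₂ = 1.9832 + 1.3394 = 3.323 km/s.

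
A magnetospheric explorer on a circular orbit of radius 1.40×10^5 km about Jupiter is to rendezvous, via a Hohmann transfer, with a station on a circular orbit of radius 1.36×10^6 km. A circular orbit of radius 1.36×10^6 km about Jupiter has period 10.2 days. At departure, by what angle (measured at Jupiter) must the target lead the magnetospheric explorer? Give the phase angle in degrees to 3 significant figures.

φ = 106°

From Kepler's third law T² = 4π²r³/μ at r = 1.36×10^6 km, T = 10.2 days = 10.2 × 86400 s = 8.8128×10^5 s: μ = 4π²r³/T² = 1.27864×10^8 km³/s².
The Hohmann ellipse has a_t = (r₁ + r₂)/2 = 7.500×10^5 km.
Transfer time t = π√(a_t³/μ) = 1.80454×10^5 s.
Target angular speed ω₂ = √(μ/r₂³) = 7.12961×10^-6 rad/s.
Angle swept by the target during transfer: ω₂·t = 1.2866 rad = 73.72°.
The magnetospheric explorer traverses 180° on the transfer ellipse, so the target must lead by 180° − 73.72° = 106°.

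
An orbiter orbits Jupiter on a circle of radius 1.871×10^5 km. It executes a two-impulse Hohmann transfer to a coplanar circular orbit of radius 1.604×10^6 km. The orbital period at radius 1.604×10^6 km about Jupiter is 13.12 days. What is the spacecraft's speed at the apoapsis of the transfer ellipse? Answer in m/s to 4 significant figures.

v = 4064 m/s

From Kepler's third law T² = 4π²r³/μ at r = 1.604×10^6 km, T = 13.12 days = 13.12 × 86400 s = 1.133568×10^6 s: μ = 4π²r³/T² = 1.26788×10^8 km³/s².
Semi-major axis of the transfer orbit: a_t = (1.871×10^5 + 1.604×10^6)/2 = 8.9555×10^5 km.
The apoapsis of the transfer ellipse is at r = 1.604×10^6 km.
From the vis-viva equation, v = √[μ(2/r − 1/a_t)] = 4.064 km/s.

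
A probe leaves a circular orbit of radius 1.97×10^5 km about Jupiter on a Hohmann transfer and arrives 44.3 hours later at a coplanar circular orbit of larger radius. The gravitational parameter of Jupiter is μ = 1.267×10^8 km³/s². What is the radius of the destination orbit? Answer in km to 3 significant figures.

Transfer time t = 44.3 hours = 1.5948×10^5 s, and t = π√(a_t³/μ).
So a_t = (μ t²/π²)^(1/3) = (1.267×10^8 × (1.5948×10^5)² / π²)^(1/3) = 6.8859×10^5 km.
Since a_t = (r₁ + r₂)/2, r₂ = 2a_t − r₁ = 2×6.8859×10^5 − 1.970×10^5 = 1.18018×10^6 km.

r₂ = 1.18×10^6 km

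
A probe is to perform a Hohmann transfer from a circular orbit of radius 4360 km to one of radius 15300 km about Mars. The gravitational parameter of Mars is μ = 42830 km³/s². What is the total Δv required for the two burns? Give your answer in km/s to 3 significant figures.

The Hohmann ellipse has a_t = (r₁ + r₂)/2 = 9830 km.
At r₁ the circular-orbit speed is v₁ = √(μ/r₁) = 3.134 km/s.
On the transfer ellipse at r₁, vis-viva equation gives v_p = √[μ(2/r₁ − 1/a_t)] = 3.910 km/s.
First burn Δv₁ = |v_p − v₁| = 0.7760 km/s.
At r₂, v₂ = √(μ/r₂) = 1.6731 km/s.
Transfer-orbit speed at r₂: v_a = √[μ(2/r₂ − 1/a_t)] = 1.1143 km/s.
Second burn Δv₂ = |v₂ − v_a| = 0.5588 km/s.
Total Δv = Δv₁ + Δv₂ = 1.335 km/s.

Δv = 1.33 km/s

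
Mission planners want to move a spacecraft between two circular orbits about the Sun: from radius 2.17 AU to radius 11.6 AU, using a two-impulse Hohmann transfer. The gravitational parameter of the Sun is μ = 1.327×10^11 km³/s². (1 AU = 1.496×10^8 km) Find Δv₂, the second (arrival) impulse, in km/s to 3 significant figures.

In km: r₁ = 2.17 × 1.496×10^8 = 3.24632×10^8 km; r₂ = 11.6 × 1.496×10^8 = 1.73536×10^9 km.
The Hohmann ellipse has a_t = (r₁ + r₂)/2 = 1.029996×10^9 km.
On the circular orbit at r = 1.73536×10^9 km, v_c = √(μ/r) = 8.7446 km/s.
Vis-viva on the transfer ellipse at r = 1.73536×10^9 km gives v_t = √[μ(2/r − 1/a_t)] = 4.9093 km/s.
Δv₂ = |v_t − v_c| = |4.9093 − 8.7446| = 3.835 km/s.

Δv₂ = 3.84 km/s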